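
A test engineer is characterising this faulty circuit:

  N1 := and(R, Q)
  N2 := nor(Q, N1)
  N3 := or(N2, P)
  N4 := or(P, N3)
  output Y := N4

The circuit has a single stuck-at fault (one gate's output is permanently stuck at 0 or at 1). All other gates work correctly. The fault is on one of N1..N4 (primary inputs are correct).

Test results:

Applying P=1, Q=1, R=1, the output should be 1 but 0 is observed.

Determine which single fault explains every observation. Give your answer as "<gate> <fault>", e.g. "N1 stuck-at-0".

Fault-free values for test 1 (P=1, Q=1, R=1): N1=1, N2=0, N3=1, N4=1, giving Y=1. Observed 0.
Test 1: faults giving observed 0 are {N4 stuck-at-0}.
Only N4 stuck-at-0 is consistent with every test.

N4 stuck-at-0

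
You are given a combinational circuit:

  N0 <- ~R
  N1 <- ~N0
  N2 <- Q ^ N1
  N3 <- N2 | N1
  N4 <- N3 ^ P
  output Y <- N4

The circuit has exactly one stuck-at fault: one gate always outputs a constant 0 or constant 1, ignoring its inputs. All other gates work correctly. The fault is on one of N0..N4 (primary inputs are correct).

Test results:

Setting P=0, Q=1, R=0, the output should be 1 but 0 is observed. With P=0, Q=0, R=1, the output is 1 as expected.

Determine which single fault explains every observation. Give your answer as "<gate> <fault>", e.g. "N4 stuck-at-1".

N2 stuck-at-0

Fault-free values for test 1 (P=0, Q=1, R=0): N0=1, N1=0, N2=1, N3=1, N4=1, giving Y=1. Observed 0.
Test 1: faults giving observed 0 are {N2 stuck-at-0, N3 stuck-at-0, N4 stuck-at-0}.
Test 2 (P=0, Q=0, R=1): fault-free N0=0, N1=1, N2=1, N3=1, N4=1 → 1; observed 1. Eliminates N3 stuck-at-0, N4 stuck-at-0.
Only N2 stuck-at-0 is consistent with every test.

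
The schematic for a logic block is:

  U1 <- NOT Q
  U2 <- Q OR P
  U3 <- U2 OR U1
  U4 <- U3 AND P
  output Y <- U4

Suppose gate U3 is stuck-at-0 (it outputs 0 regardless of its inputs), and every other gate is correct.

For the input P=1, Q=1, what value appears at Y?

0

Propagate with U3 forced: U1=0, U2=1, U3=0 [stuck-at-0], U4=0.
So Y = 0. (Without the fault it would be 1.)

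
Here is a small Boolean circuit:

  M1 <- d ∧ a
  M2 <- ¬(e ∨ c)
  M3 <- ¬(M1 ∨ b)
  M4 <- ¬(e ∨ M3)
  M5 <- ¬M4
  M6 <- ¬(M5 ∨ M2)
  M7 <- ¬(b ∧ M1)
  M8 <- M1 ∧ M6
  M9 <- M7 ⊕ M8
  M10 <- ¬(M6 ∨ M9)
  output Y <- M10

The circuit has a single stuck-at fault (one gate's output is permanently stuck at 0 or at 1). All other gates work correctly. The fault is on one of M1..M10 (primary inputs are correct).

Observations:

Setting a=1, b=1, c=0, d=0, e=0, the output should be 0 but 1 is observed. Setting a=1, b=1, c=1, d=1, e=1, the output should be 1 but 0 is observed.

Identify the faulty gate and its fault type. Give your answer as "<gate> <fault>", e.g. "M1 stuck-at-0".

Fault-free values for test 1 (a=1, b=1, c=0, d=0, e=0): M1=0, M2=1, M3=0, M4=1, M5=0, M6=0, M7=1, M8=0, M9=1, M10=0, giving Y=0. Observed 1.
Test 1: faults giving observed 1 are {M1 stuck-at-1, M7 stuck-at-0, M8 stuck-at-1, M9 stuck-at-0, M10 stuck-at-1}.
Test 2 (a=1, b=1, c=1, d=1, e=1): fault-free M1=1, M2=0, M3=0, M4=0, M5=1, M6=0, M7=0, M8=0, M9=0, M10=1 → 1; observed 0. Eliminates M1 stuck-at-1, M7 stuck-at-0, M9 stuck-at-0, M10 stuck-at-1.
Only M8 stuck-at-1 is consistent with every test.

M8 stuck-at-1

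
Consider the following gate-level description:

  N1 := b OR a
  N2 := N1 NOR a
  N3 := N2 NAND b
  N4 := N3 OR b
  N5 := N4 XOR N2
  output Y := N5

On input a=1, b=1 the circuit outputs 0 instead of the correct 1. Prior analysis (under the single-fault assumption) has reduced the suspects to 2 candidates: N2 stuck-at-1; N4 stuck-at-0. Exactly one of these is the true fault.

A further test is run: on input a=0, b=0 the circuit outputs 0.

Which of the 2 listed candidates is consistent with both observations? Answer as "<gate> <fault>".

Evaluate each candidate on input a=0, b=0:
  N2 stuck-at-1: N1=0, N2=1 [stuck-at-1], N3=1, N4=1, N5=0 → 0 — matches
  N4 stuck-at-0: N1=0, N2=1, N3=1, N4=0 [stuck-at-0], N5=1 → 1 — eliminated
Only N2 stuck-at-1 reproduces the observed 0.

N2 stuck-at-1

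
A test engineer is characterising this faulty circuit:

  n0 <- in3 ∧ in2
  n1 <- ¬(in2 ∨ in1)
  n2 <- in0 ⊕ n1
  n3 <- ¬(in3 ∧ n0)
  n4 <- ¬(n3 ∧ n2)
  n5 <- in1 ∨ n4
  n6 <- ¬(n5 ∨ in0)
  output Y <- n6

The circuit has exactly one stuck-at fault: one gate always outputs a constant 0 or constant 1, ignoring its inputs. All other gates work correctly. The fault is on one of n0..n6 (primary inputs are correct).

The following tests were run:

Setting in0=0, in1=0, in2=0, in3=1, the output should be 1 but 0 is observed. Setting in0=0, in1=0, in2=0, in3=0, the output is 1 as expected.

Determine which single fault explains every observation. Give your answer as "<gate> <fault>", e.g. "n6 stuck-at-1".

Fault-free values for test 1 (in0=0, in1=0, in2=0, in3=1): n0=0, n1=1, n2=1, n3=1, n4=0, n5=0, n6=1, giving Y=1. Observed 0.
Test 1: faults giving observed 0 are {n0 stuck-at-1, n1 stuck-at-0, n2 stuck-at-0, n3 stuck-at-0, n4 stuck-at-1, n5 stuck-at-1, n6 stuck-at-0}.
Test 2 (in0=0, in1=0, in2=0, in3=0): fault-free n0=0, n1=1, n2=1, n3=1, n4=0, n5=0, n6=1 → 1; observed 1. Eliminates n1 stuck-at-0, n2 stuck-at-0, n3 stuck-at-0, n4 stuck-at-1, n5 stuck-at-1, n6 stuck-at-0.
Only n0 stuck-at-1 is consistent with every test.

n0 stuck-at-1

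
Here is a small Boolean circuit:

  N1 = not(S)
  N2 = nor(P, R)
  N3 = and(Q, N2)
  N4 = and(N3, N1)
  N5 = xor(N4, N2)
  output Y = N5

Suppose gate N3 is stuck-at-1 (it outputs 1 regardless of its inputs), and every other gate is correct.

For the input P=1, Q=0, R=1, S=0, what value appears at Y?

1

Propagate with N3 forced: N1=1, N2=0, N3=1 [stuck-at-1], N4=1, N5=1.
So Y = 1. (Without the fault it would be 0.)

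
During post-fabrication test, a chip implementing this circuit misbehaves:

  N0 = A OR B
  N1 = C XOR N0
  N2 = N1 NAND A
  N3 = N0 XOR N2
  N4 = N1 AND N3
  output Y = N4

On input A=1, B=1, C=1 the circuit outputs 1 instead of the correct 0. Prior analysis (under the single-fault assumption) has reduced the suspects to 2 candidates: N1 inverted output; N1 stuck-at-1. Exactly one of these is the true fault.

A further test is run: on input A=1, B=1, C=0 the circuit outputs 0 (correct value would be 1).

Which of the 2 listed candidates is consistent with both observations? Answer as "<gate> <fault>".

Evaluate each candidate on input A=1, B=1, C=0:
  N1 inverted output: N0=1, N1=0 [inverted output], N2=1, N3=0, N4=0 → 0 — matches
  N1 stuck-at-1: N0=1, N1=1 [stuck-at-1], N2=0, N3=1, N4=1 → 1 — eliminated
Only N1 inverted output reproduces the observed 0.

N1 inverted output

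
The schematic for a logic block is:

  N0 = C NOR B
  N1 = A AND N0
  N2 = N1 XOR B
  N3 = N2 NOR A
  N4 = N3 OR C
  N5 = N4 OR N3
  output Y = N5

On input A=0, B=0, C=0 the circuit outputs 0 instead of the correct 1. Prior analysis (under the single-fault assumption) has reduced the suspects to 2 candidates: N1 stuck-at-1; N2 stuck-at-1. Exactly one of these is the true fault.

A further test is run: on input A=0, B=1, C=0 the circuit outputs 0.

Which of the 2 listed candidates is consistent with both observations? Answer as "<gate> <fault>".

Evaluate each candidate on input A=0, B=1, C=0:
  N1 stuck-at-1: N0=0, N1=1 [stuck-at-1], N2=0, N3=1, N4=1, N5=1 → 1 — eliminated
  N2 stuck-at-1: N0=0, N1=0, N2=1 [stuck-at-1], N3=0, N4=0, N5=0 → 0 — matches
Only N2 stuck-at-1 reproduces the observed 0.

N2 stuck-at-1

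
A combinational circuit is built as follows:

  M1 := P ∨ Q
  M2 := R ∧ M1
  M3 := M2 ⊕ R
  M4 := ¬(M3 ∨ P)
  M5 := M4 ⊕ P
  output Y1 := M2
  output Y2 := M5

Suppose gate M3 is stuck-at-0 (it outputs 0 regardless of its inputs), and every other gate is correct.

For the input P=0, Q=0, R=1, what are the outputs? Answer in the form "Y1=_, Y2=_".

Y1=0, Y2=1

Propagate with M3 forced: M1=0, M2=0, M3=0 [stuck-at-0], M4=1, M5=1.
So the outputs are Y1=0, Y2=1. (Without the fault they would be Y1=0, Y2=0.)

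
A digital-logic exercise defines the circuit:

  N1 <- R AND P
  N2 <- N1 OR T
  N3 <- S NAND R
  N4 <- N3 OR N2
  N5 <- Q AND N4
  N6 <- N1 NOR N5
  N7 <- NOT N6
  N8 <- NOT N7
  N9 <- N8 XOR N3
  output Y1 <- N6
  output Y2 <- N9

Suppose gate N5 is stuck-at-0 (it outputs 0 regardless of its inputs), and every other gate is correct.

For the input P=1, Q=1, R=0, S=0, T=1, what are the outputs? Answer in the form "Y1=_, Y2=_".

Propagate with N5 forced: N1=0, N2=1, N3=1, N4=1, N5=0 [stuck-at-0], N6=1, N7=0, N8=1, N9=0.
So the outputs are Y1=1, Y2=0. (Without the fault they would be Y1=0, Y2=1.)

Y1=1, Y2=0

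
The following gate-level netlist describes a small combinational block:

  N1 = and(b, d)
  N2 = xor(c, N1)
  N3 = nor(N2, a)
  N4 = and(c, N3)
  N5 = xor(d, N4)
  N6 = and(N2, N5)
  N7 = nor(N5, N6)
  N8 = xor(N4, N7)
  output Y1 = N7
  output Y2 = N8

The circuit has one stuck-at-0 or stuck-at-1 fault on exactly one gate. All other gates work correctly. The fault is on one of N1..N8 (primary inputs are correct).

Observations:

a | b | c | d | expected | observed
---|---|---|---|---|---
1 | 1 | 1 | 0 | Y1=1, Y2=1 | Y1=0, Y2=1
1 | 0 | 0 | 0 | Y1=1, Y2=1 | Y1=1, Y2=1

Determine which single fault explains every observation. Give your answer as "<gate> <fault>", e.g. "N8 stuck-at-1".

Fault-free values for test 1 (a=1, b=1, c=1, d=0): N1=0, N2=1, N3=0, N4=0, N5=0, N6=0, N7=1, N8=1, giving Y1=1, Y2=1. Observed Y1=0, Y2=1.
Test 1: faults giving observed Y1=0, Y2=1 are {N3 stuck-at-1, N4 stuck-at-1}.
Test 2 (a=1, b=0, c=0, d=0): fault-free N1=0, N2=0, N3=0, N4=0, N5=0, N6=0, N7=1, N8=1 → Y1=1, Y2=1; observed Y1=1, Y2=1. Eliminates N4 stuck-at-1.
Only N3 stuck-at-1 is consistent with every test.

N3 stuck-at-1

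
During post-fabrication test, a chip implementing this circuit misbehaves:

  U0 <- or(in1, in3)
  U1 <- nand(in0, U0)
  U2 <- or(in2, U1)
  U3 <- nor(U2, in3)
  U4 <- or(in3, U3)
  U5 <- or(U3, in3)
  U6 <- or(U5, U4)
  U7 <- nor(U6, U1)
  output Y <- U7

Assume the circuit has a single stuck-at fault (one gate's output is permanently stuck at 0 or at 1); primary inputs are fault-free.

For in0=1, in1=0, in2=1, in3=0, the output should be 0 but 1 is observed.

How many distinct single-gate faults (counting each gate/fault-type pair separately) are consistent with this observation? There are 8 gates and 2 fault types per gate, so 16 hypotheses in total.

3

Fault-free: U0=0, U1=1, U2=1, U3=0, U4=0, U5=0, U6=0, U7=0 → 0. Observed 1.
  U0: stuck-at-1 ✓; others ✗
  U1: stuck-at-0 ✓; others ✗
  U2: none of the 2 fault types match ✗
  U3: none of the 2 fault types match ✗
  U4: none of the 2 fault types match ✗
  U5: none of the 2 fault types match ✗
  U6: none of the 2 fault types match ✗
  U7: stuck-at-1 ✓; others ✗
Consistent faults: {U0 stuck-at-1, U1 stuck-at-0, U7 stuck-at-1} — 3 in all.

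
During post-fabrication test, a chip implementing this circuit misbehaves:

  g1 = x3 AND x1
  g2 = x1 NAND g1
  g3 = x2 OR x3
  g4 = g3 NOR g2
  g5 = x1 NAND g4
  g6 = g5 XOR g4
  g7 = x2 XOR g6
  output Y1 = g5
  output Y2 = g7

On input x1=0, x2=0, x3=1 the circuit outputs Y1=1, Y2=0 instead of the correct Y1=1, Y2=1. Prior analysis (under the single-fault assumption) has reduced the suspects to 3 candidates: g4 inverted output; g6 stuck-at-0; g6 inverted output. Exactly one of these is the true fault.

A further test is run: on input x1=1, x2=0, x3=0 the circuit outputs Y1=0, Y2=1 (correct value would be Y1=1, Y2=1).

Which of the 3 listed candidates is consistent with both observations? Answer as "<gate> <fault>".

Evaluate each candidate on input x1=1, x2=0, x3=0:
  g4 inverted output: g1=0, g2=1, g3=0, g4=1 [inverted output], g5=0, g6=1, g7=1 → Y1=0, Y2=1 — matches
  g6 stuck-at-0: g1=0, g2=1, g3=0, g4=0, g5=1, g6=0 [stuck-at-0], g7=0 → Y1=1, Y2=0 — eliminated
  g6 inverted output: g1=0, g2=1, g3=0, g4=0, g5=1, g6=0 [inverted output], g7=0 → Y1=1, Y2=0 — eliminated
Only g4 inverted output reproduces the observed Y1=0, Y2=1.

g4 inverted output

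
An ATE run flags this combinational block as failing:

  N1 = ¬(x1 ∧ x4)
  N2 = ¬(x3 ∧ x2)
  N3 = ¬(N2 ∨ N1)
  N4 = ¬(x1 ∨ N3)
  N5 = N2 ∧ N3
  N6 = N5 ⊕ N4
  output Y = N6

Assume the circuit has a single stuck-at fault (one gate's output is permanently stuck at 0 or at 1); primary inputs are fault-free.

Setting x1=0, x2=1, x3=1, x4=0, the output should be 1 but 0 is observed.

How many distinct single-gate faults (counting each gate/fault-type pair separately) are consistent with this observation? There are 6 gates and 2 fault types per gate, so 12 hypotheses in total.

Fault-free: N1=1, N2=0, N3=0, N4=1, N5=0, N6=1 → 1. Observed 0.
  N1 stuck-at-0: output 0 ✓
  N1 stuck-at-1: output 1 ✗
  N2 stuck-at-0: output 1 ✗
  N2 stuck-at-1: output 1 ✗
  N3 stuck-at-0: output 1 ✗
  N3 stuck-at-1: output 0 ✓
  N4 stuck-at-0: output 0 ✓
  N4 stuck-at-1: output 1 ✗
  N5 stuck-at-0: output 1 ✗
  N5 stuck-at-1: output 0 ✓
  N6 stuck-at-0: output 0 ✓
  N6 stuck-at-1: output 1 ✗
Consistent faults: {N1 stuck-at-0, N3 stuck-at-1, N4 stuck-at-0, N5 stuck-at-1, N6 stuck-at-0} — 5 in all.

5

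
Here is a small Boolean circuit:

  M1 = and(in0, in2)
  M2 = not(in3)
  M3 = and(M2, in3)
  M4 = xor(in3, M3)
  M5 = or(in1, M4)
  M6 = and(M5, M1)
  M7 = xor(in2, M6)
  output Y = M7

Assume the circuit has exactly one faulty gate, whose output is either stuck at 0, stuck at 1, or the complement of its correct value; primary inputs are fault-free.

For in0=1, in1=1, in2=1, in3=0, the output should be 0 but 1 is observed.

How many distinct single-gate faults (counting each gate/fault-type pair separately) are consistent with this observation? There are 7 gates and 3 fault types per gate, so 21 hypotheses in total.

Fault-free: M1=1, M2=1, M3=0, M4=0, M5=1, M6=1, M7=0 → 0. Observed 1.
  M1: stuck-at-0, inverted output ✓; others ✗
  M2: none of the 3 fault types match ✗
  M3: none of the 3 fault types match ✗
  M4: none of the 3 fault types match ✗
  M5: stuck-at-0, inverted output ✓; others ✗
  M6: stuck-at-0, inverted output ✓; others ✗
  M7: stuck-at-1, inverted output ✓; others ✗
Consistent faults: {M1 stuck-at-0, M1 inverted output, M5 stuck-at-0, M5 inverted output, M6 stuck-at-0, M6 inverted output, M7 stuck-at-1, M7 inverted output} — 8 in all.

8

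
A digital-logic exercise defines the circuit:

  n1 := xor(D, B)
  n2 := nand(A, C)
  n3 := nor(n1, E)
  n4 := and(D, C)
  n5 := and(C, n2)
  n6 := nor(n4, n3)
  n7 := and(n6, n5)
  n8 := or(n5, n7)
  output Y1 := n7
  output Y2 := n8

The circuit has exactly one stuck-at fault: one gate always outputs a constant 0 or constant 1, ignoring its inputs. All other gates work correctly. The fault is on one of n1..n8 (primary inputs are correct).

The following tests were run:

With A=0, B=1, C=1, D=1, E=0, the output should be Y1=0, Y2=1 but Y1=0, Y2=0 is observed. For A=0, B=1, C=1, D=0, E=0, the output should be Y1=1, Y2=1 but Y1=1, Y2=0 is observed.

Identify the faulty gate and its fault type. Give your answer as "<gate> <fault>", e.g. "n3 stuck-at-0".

n8 stuck-at-0

Fault-free values for test 1 (A=0, B=1, C=1, D=1, E=0): n1=0, n2=1, n3=1, n4=1, n5=1, n6=0, n7=0, n8=1, giving Y1=0, Y2=1. Observed Y1=0, Y2=0.
Test 1: faults giving observed Y1=0, Y2=0 are {n2 stuck-at-0, n5 stuck-at-0, n8 stuck-at-0}.
Test 2 (A=0, B=1, C=1, D=0, E=0): fault-free n1=1, n2=1, n3=0, n4=0, n5=1, n6=1, n7=1, n8=1 → Y1=1, Y2=1; observed Y1=1, Y2=0. Eliminates n2 stuck-at-0, n5 stuck-at-0.
Only n8 stuck-at-0 is consistent with every test.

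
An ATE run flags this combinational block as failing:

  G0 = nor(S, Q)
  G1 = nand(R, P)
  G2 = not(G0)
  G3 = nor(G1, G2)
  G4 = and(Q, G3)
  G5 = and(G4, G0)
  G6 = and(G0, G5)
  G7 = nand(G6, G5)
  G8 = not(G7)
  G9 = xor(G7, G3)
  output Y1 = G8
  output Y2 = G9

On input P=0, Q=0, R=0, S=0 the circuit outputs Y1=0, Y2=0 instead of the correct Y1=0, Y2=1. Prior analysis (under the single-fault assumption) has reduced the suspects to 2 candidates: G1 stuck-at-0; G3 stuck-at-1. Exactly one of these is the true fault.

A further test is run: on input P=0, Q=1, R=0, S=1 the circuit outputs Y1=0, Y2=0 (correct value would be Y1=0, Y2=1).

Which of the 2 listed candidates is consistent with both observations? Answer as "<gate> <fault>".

G3 stuck-at-1

Evaluate each candidate on input P=0, Q=1, R=0, S=1:
  G1 stuck-at-0: G0=0, G1=0 [stuck-at-0], G2=1, G3=0, G4=0, G5=0, G6=0, G7=1, G8=0, G9=1 → Y1=0, Y2=1 — eliminated
  G3 stuck-at-1: G0=0, G1=1, G2=1, G3=1 [stuck-at-1], G4=1, G5=0, G6=0, G7=1, G8=0, G9=0 → Y1=0, Y2=0 — matches
Only G3 stuck-at-1 reproduces the observed Y1=0, Y2=0.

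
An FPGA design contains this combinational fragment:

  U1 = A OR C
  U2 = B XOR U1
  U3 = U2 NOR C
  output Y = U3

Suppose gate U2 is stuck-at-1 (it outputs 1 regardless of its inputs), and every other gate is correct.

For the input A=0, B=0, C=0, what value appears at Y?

Propagate with U2 forced: U1=0, U2=1 [stuck-at-1], U3=0.
So Y = 0. (Without the fault it would be 1.)

0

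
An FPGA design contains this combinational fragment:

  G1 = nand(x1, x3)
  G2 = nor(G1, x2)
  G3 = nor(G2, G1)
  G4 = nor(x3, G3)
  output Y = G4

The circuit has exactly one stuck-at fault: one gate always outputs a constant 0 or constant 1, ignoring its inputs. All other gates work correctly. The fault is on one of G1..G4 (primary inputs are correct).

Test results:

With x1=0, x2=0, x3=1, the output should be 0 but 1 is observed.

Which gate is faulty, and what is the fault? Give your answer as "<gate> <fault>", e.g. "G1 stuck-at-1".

G4 stuck-at-1

Fault-free values for test 1 (x1=0, x2=0, x3=1): G1=1, G2=0, G3=0, G4=0, giving Y=0. Observed 1.
Test 1: faults giving observed 1 are {G4 stuck-at-1}.
Only G4 stuck-at-1 is consistent with every test.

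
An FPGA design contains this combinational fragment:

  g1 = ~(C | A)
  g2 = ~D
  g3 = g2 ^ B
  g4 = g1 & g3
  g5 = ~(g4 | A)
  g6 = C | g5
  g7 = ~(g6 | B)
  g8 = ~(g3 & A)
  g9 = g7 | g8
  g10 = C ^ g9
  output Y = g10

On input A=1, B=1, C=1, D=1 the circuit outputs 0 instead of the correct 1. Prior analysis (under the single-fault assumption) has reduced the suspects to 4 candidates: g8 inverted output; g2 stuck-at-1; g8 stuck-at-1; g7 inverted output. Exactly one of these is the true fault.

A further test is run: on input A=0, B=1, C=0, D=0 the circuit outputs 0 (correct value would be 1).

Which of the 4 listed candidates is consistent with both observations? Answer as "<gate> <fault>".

g8 inverted output

Evaluate each candidate on input A=0, B=1, C=0, D=0:
  g8 inverted output: g1=1, g2=1, g3=0, g4=0, g5=1, g6=1, g7=0, g8=0 [inverted output], g9=0, g10=0 → 0 — matches
  g2 stuck-at-1: g1=1, g2=1 [stuck-at-1], g3=0, g4=0, g5=1, g6=1, g7=0, g8=1, g9=1, g10=1 → 1 — eliminated
  g8 stuck-at-1: g1=1, g2=1, g3=0, g4=0, g5=1, g6=1, g7=0, g8=1 [stuck-at-1], g9=1, g10=1 → 1 — eliminated
  g7 inverted output: g1=1, g2=1, g3=0, g4=0, g5=1, g6=1, g7=1 [inverted output], g8=1, g9=1, g10=1 → 1 — eliminated
Only g8 inverted output reproduces the observed 0.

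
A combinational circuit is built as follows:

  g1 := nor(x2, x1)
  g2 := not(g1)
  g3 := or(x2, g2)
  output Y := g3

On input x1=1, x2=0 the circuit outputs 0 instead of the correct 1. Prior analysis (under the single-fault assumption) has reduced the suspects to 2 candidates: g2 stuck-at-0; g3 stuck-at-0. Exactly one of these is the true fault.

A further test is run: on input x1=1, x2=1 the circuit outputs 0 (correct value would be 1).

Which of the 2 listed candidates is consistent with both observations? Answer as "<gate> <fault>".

g3 stuck-at-0

Evaluate each candidate on input x1=1, x2=1:
  g2 stuck-at-0: g1=0, g2=0 [stuck-at-0], g3=1 → 1 — eliminated
  g3 stuck-at-0: g1=0, g2=1, g3=0 [stuck-at-0] → 0 — matches
Only g3 stuck-at-0 reproduces the observed 0.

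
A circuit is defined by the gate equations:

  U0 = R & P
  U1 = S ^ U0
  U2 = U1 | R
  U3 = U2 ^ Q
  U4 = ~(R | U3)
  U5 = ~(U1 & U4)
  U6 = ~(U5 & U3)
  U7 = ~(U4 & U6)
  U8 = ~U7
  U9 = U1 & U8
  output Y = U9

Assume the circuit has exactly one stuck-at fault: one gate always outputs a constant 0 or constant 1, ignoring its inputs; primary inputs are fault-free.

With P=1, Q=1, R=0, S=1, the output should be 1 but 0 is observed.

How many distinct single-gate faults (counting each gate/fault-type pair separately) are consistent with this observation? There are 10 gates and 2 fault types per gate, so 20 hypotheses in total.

Fault-free: U0=0, U1=1, U2=1, U3=0, U4=1, U5=0, U6=1, U7=0, U8=1, U9=1 → 1. Observed 0.
  U0: stuck-at-1 ✓; others ✗
  U1: stuck-at-0 ✓; others ✗
  U2: stuck-at-0 ✓; others ✗
  U3: stuck-at-1 ✓; others ✗
  U4: stuck-at-0 ✓; others ✗
  U5: none of the 2 fault types match ✗
  U6: stuck-at-0 ✓; others ✗
  U7: stuck-at-1 ✓; others ✗
  U8: stuck-at-0 ✓; others ✗
  U9: stuck-at-0 ✓; others ✗
Consistent faults: {U0 stuck-at-1, U1 stuck-at-0, U2 stuck-at-0, U3 stuck-at-1, U4 stuck-at-0, U6 stuck-at-0, U7 stuck-at-1, U8 stuck-at-0, U9 stuck-at-0} — 9 in all.

9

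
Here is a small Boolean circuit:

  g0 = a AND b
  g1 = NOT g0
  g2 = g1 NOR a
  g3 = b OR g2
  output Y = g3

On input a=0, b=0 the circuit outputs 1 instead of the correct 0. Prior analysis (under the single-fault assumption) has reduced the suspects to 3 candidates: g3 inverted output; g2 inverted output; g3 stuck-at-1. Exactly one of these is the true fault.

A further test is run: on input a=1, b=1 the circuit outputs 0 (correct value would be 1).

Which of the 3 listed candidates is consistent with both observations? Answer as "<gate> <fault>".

g3 inverted output

Evaluate each candidate on input a=1, b=1:
  g3 inverted output: g0=1, g1=0, g2=0, g3=0 [inverted output] → 0 — matches
  g2 inverted output: g0=1, g1=0, g2=1 [inverted output], g3=1 → 1 — eliminated
  g3 stuck-at-1: g0=1, g1=0, g2=0, g3=1 [stuck-at-1] → 1 — eliminated
Only g3 inverted output reproduces the observed 0.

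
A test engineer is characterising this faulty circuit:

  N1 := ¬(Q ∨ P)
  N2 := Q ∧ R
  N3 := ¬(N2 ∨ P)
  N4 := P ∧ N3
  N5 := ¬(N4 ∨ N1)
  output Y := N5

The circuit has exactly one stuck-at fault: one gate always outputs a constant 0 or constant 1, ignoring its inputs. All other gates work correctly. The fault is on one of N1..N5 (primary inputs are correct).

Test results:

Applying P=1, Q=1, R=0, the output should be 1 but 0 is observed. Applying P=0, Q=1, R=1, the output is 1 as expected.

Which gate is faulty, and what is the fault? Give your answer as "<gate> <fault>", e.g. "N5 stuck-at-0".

N3 stuck-at-1

Fault-free values for test 1 (P=1, Q=1, R=0): N1=0, N2=0, N3=0, N4=0, N5=1, giving Y=1. Observed 0.
Test 1: faults giving observed 0 are {N1 stuck-at-1, N3 stuck-at-1, N4 stuck-at-1, N5 stuck-at-0}.
Test 2 (P=0, Q=1, R=1): fault-free N1=0, N2=1, N3=0, N4=0, N5=1 → 1; observed 1. Eliminates N1 stuck-at-1, N4 stuck-at-1, N5 stuck-at-0.
Only N3 stuck-at-1 is consistent with every test.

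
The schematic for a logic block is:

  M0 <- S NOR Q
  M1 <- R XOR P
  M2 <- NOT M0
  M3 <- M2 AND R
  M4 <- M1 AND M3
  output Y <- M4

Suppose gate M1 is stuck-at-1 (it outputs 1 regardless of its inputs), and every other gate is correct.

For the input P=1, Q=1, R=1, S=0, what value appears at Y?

1

Propagate with M1 forced: M0=0, M1=1 [stuck-at-1], M2=1, M3=1, M4=1.
So Y = 1. (Without the fault it would be 0.)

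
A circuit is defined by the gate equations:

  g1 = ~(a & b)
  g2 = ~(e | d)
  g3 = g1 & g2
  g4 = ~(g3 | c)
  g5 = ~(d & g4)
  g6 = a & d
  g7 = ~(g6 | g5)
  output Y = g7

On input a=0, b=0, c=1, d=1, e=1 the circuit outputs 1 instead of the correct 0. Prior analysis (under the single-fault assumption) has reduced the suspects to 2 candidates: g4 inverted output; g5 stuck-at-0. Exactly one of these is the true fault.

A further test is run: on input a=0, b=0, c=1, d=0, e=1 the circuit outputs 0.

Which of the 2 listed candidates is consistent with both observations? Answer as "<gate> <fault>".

Evaluate each candidate on input a=0, b=0, c=1, d=0, e=1:
  g4 inverted output: g1=1, g2=0, g3=0, g4=1 [inverted output], g5=1, g6=0, g7=0 → 0 — matches
  g5 stuck-at-0: g1=1, g2=0, g3=0, g4=0, g5=0 [stuck-at-0], g6=0, g7=1 → 1 — eliminated
Only g4 inverted output reproduces the observed 0.

g4 inverted output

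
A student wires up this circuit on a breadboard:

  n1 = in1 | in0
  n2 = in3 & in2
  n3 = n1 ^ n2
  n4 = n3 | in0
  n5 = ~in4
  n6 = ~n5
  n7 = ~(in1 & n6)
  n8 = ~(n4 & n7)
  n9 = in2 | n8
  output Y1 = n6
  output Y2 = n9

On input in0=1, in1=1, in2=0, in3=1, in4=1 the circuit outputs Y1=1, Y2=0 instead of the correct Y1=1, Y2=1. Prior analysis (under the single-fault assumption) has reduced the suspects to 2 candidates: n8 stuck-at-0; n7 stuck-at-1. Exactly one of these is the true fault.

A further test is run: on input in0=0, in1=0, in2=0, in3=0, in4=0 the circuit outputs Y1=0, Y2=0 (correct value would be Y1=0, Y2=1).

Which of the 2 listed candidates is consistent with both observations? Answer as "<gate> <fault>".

n8 stuck-at-0

Evaluate each candidate on input in0=0, in1=0, in2=0, in3=0, in4=0:
  n8 stuck-at-0: n1=0, n2=0, n3=0, n4=0, n5=1, n6=0, n7=1, n8=0 [stuck-at-0], n9=0 → Y1=0, Y2=0 — matches
  n7 stuck-at-1: n1=0, n2=0, n3=0, n4=0, n5=1, n6=0, n7=1 [stuck-at-1], n8=1, n9=1 → Y1=0, Y2=1 — eliminated
Only n8 stuck-at-0 reproduces the observed Y1=0, Y2=0.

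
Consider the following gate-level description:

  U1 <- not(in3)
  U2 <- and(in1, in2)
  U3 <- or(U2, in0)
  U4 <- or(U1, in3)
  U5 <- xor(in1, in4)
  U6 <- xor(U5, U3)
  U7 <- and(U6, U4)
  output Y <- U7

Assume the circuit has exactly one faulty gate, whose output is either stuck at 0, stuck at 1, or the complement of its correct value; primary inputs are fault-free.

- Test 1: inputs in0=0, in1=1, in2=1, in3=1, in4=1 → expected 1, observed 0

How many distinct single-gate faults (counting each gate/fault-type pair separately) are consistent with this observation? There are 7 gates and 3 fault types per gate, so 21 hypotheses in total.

12

Fault-free: U1=0, U2=1, U3=1, U4=1, U5=0, U6=1, U7=1 → 1. Observed 0.
  U1: none of the 3 fault types match ✗
  U2: stuck-at-0, inverted output ✓; others ✗
  U3: stuck-at-0, inverted output ✓; others ✗
  U4: stuck-at-0, inverted output ✓; others ✗
  U5: stuck-at-1, inverted output ✓; others ✗
  U6: stuck-at-0, inverted output ✓; others ✗
  U7: stuck-at-0, inverted output ✓; others ✗
Consistent faults: {U2 stuck-at-0, U2 inverted output, U3 stuck-at-0, U3 inverted output, U4 stuck-at-0, U4 inverted output, U5 stuck-at-1, U5 inverted output, U6 stuck-at-0, U6 inverted output, U7 stuck-at-0, U7 inverted output} — 12 in all.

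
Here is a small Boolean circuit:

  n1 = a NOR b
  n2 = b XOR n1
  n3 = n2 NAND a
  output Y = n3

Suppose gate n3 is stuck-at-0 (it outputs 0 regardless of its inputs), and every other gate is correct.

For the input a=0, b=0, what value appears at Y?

0

Propagate with n3 forced: n1=1, n2=1, n3=0 [stuck-at-0].
So Y = 0. (Without the fault it would be 1.)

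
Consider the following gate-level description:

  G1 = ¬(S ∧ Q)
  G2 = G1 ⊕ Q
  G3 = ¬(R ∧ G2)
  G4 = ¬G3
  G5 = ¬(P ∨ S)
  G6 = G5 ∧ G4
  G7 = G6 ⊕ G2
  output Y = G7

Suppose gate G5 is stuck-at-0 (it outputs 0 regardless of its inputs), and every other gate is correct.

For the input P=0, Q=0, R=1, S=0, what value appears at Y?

1

Propagate with G5 forced: G1=1, G2=1, G3=0, G4=1, G5=0 [stuck-at-0], G6=0, G7=1.
So Y = 1. (Without the fault it would be 0.)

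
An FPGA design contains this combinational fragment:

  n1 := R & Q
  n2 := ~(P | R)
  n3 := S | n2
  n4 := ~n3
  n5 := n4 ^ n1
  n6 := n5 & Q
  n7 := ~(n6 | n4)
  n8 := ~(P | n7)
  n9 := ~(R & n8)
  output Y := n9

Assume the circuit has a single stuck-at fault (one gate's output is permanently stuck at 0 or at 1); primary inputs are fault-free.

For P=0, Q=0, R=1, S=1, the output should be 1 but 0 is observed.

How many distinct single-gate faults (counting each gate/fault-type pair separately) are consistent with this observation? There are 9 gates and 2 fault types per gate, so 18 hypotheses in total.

Fault-free: n1=0, n2=0, n3=1, n4=0, n5=0, n6=0, n7=1, n8=0, n9=1 → 1. Observed 0.
  n1: none of the 2 fault types match ✗
  n2: none of the 2 fault types match ✗
  n3: stuck-at-0 ✓; others ✗
  n4: stuck-at-1 ✓; others ✗
  n5: none of the 2 fault types match ✗
  n6: stuck-at-1 ✓; others ✗
  n7: stuck-at-0 ✓; others ✗
  n8: stuck-at-1 ✓; others ✗
  n9: stuck-at-0 ✓; others ✗
Consistent faults: {n3 stuck-at-0, n4 stuck-at-1, n6 stuck-at-1, n7 stuck-at-0, n8 stuck-at-1, n9 stuck-at-0} — 6 in all.

6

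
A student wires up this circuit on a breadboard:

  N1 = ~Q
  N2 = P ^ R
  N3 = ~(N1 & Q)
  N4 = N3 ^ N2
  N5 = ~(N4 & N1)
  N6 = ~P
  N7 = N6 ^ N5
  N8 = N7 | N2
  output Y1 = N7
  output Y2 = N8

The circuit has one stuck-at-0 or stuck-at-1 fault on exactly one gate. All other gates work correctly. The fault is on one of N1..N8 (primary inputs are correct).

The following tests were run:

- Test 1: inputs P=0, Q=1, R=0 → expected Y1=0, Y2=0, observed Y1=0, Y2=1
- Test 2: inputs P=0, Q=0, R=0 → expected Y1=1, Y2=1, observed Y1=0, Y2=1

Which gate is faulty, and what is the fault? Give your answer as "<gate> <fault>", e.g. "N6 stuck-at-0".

N2 stuck-at-1

Fault-free values for test 1 (P=0, Q=1, R=0): N1=0, N2=0, N3=1, N4=1, N5=1, N6=1, N7=0, N8=0, giving Y1=0, Y2=0. Observed Y1=0, Y2=1.
Test 1: faults giving observed Y1=0, Y2=1 are {N2 stuck-at-1, N8 stuck-at-1}.
Test 2 (P=0, Q=0, R=0): fault-free N1=1, N2=0, N3=1, N4=1, N5=0, N6=1, N7=1, N8=1 → Y1=1, Y2=1; observed Y1=0, Y2=1. Eliminates N8 stuck-at-1.
Only N2 stuck-at-1 is consistent with every test.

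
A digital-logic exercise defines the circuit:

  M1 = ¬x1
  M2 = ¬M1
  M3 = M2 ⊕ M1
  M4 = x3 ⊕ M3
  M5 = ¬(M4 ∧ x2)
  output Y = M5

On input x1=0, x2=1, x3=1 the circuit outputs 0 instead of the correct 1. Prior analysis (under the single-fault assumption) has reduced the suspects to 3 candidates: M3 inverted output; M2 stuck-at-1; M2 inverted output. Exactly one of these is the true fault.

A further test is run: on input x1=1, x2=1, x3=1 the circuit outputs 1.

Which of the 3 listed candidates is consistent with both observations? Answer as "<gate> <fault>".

M2 stuck-at-1

Evaluate each candidate on input x1=1, x2=1, x3=1:
  M3 inverted output: M1=0, M2=1, M3=0 [inverted output], M4=1, M5=0 → 0 — eliminated
  M2 stuck-at-1: M1=0, M2=1 [stuck-at-1], M3=1, M4=0, M5=1 → 1 — matches
  M2 inverted output: M1=0, M2=0 [inverted output], M3=0, M4=1, M5=0 → 0 — eliminated
Only M2 stuck-at-1 reproduces the observed 1.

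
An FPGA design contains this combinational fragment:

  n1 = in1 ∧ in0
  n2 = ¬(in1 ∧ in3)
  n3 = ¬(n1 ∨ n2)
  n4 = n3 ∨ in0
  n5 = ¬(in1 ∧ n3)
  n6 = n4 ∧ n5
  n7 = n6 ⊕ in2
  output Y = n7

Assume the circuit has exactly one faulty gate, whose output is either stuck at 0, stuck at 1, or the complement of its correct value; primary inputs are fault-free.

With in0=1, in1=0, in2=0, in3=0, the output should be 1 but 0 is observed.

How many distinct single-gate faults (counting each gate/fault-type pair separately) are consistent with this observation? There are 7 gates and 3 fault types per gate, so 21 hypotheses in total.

8

Fault-free: n1=0, n2=1, n3=0, n4=1, n5=1, n6=1, n7=1 → 1. Observed 0.
  n1: none of the 3 fault types match ✗
  n2: none of the 3 fault types match ✗
  n3: none of the 3 fault types match ✗
  n4: stuck-at-0, inverted output ✓; others ✗
  n5: stuck-at-0, inverted output ✓; others ✗
  n6: stuck-at-0, inverted output ✓; others ✗
  n7: stuck-at-0, inverted output ✓; others ✗
Consistent faults: {n4 stuck-at-0, n4 inverted output, n5 stuck-at-0, n5 inverted output, n6 stuck-at-0, n6 inverted output, n7 stuck-at-0, n7 inverted output} — 8 in all.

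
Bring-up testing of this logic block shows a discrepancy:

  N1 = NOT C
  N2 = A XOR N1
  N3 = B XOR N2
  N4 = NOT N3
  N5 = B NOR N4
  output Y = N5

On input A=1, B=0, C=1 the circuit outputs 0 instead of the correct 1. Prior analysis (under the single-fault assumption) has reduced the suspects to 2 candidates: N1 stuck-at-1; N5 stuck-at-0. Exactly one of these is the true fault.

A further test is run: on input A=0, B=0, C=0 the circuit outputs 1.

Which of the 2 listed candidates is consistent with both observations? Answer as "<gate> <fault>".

Evaluate each candidate on input A=0, B=0, C=0:
  N1 stuck-at-1: N1=1 [stuck-at-1], N2=1, N3=1, N4=0, N5=1 → 1 — matches
  N5 stuck-at-0: N1=1, N2=1, N3=1, N4=0, N5=0 [stuck-at-0] → 0 — eliminated
Only N1 stuck-at-1 reproduces the observed 1.

N1 stuck-at-1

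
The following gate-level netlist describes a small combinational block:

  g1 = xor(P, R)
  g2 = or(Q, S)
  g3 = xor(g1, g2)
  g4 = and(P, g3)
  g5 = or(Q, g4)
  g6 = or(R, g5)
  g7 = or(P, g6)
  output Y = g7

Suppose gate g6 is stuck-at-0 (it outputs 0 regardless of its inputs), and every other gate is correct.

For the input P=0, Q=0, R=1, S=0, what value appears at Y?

Propagate with g6 forced: g1=1, g2=0, g3=1, g4=0, g5=0, g6=0 [stuck-at-0], g7=0.
So Y = 0. (Without the fault it would be 1.)

0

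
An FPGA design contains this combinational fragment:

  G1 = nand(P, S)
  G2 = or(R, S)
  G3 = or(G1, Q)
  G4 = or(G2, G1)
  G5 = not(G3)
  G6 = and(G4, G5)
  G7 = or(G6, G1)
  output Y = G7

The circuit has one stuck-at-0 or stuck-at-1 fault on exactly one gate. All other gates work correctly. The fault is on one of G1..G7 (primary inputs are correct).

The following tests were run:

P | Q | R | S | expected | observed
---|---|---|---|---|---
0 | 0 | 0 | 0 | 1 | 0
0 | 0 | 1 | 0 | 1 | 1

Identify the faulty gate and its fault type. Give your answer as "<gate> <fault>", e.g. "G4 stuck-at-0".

Fault-free values for test 1 (P=0, Q=0, R=0, S=0): G1=1, G2=0, G3=1, G4=1, G5=0, G6=0, G7=1, giving Y=1. Observed 0.
Test 1: faults giving observed 0 are {G1 stuck-at-0, G7 stuck-at-0}.
Test 2 (P=0, Q=0, R=1, S=0): fault-free G1=1, G2=1, G3=1, G4=1, G5=0, G6=0, G7=1 → 1; observed 1. Eliminates G7 stuck-at-0.
Only G1 stuck-at-0 is consistent with every test.

G1 stuck-at-0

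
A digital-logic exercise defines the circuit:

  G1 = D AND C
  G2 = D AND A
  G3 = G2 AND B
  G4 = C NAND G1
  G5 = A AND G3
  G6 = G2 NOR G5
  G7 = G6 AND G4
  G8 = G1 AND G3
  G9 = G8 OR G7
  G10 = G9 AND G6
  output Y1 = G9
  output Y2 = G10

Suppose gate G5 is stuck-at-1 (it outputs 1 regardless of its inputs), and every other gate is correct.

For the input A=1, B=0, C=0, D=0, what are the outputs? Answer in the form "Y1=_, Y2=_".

Y1=0, Y2=0

Propagate with G5 forced: G1=0, G2=0, G3=0, G4=1, G5=1 [stuck-at-1], G6=0, G7=0, G8=0, G9=0, G10=0.
So the outputs are Y1=0, Y2=0. (Without the fault they would be Y1=1, Y2=1.)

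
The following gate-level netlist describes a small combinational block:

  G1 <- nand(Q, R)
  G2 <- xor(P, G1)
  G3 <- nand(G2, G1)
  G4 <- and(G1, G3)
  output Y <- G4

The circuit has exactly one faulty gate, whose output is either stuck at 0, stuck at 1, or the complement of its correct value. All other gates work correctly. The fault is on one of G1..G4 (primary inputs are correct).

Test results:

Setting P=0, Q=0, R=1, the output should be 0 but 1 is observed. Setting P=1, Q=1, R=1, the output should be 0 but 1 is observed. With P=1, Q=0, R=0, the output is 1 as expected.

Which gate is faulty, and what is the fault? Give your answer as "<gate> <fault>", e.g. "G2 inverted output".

Fault-free values for test 1 (P=0, Q=0, R=1): G1=1, G2=1, G3=0, G4=0, giving Y=0. Observed 1.
Test 1: faults giving observed 1 are {G2 stuck-at-0, G2 inverted output, G3 stuck-at-1, G3 inverted output, G4 stuck-at-1, G4 inverted output}.
Test 2 (P=1, Q=1, R=1): fault-free G1=0, G2=1, G3=1, G4=0 → 0; observed 1. Eliminates G2 stuck-at-0, G2 inverted output, G3 stuck-at-1, G3 inverted output.
Test 3 (P=1, Q=0, R=0): fault-free G1=1, G2=0, G3=1, G4=1 → 1; observed 1. Eliminates G4 inverted output.
Only G4 stuck-at-1 is consistent with every test.

G4 stuck-at-1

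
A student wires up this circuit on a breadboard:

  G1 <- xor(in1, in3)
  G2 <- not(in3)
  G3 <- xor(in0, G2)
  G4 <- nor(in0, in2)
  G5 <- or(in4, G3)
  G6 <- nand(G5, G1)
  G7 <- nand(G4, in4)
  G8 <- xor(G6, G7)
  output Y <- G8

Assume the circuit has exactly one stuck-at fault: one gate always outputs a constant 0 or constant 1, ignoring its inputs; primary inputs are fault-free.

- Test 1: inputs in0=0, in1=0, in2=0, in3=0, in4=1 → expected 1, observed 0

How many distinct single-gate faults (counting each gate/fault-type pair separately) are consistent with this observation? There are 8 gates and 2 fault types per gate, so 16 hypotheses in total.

Fault-free: G1=0, G2=1, G3=1, G4=1, G5=1, G6=1, G7=0, G8=1 → 1. Observed 0.
  G1: stuck-at-1 ✓; others ✗
  G2: none of the 2 fault types match ✗
  G3: none of the 2 fault types match ✗
  G4: stuck-at-0 ✓; others ✗
  G5: none of the 2 fault types match ✗
  G6: stuck-at-0 ✓; others ✗
  G7: stuck-at-1 ✓; others ✗
  G8: stuck-at-0 ✓; others ✗
Consistent faults: {G1 stuck-at-1, G4 stuck-at-0, G6 stuck-at-0, G7 stuck-at-1, G8 stuck-at-0} — 5 in all.

5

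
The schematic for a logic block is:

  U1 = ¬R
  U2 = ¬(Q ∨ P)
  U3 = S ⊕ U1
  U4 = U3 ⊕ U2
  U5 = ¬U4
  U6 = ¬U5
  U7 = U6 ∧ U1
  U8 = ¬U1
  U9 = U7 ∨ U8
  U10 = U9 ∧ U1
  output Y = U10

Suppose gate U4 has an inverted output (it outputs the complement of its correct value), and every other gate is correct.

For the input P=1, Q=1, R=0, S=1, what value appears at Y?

Propagate with U4 forced: U1=1, U2=0, U3=0, U4=1 [inverted output], U5=0, U6=1, U7=1, U8=0, U9=1, U10=1.
So Y = 1. (Without the fault it would be 0.)

1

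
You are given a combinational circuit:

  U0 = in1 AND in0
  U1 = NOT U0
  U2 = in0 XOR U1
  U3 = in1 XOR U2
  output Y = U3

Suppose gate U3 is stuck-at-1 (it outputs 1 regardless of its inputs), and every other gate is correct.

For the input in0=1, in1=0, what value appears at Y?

1

Propagate with U3 forced: U0=0, U1=1, U2=0, U3=1 [stuck-at-1].
So Y = 1. (Without the fault it would be 0.)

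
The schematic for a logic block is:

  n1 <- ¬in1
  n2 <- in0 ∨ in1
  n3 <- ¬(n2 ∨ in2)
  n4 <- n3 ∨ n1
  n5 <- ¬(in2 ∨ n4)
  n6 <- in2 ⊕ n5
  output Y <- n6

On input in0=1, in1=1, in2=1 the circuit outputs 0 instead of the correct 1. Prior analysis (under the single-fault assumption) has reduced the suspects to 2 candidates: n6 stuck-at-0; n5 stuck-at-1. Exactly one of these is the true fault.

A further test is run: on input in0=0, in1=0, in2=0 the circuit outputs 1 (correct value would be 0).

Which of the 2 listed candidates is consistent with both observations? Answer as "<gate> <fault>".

Evaluate each candidate on input in0=0, in1=0, in2=0:
  n6 stuck-at-0: n1=1, n2=0, n3=1, n4=1, n5=0, n6=0 [stuck-at-0] → 0 — eliminated
  n5 stuck-at-1: n1=1, n2=0, n3=1, n4=1, n5=1 [stuck-at-1], n6=1 → 1 — matches
Only n5 stuck-at-1 reproduces the observed 1.

n5 stuck-at-1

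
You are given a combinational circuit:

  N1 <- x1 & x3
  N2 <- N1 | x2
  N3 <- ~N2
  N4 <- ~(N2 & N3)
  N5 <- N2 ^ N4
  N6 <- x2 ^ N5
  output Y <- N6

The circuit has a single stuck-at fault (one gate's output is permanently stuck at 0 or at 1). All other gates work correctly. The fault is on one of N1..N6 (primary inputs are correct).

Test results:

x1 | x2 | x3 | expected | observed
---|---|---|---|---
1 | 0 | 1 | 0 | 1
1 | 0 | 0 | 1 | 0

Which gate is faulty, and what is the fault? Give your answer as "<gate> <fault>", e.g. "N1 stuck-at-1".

Fault-free values for test 1 (x1=1, x2=0, x3=1): N1=1, N2=1, N3=0, N4=1, N5=0, N6=0, giving Y=0. Observed 1.
Test 1: faults giving observed 1 are {N1 stuck-at-0, N2 stuck-at-0, N3 stuck-at-1, N4 stuck-at-0, N5 stuck-at-1, N6 stuck-at-1}.
Test 2 (x1=1, x2=0, x3=0): fault-free N1=0, N2=0, N3=1, N4=1, N5=1, N6=1 → 1; observed 0. Eliminates N1 stuck-at-0, N2 stuck-at-0, N3 stuck-at-1, N5 stuck-at-1, N6 stuck-at-1.
Only N4 stuck-at-0 is consistent with every test.

N4 stuck-at-0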